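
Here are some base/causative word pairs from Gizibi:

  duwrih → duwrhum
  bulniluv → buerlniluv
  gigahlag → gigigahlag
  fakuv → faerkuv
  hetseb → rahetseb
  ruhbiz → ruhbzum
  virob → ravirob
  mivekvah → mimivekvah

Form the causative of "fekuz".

"fekuz" has last vowel 'u'. The stems whose last vowel is 'u' (fakuv → faerkuv, bulniluv → buerlniluv) insert -er- after the first vowel.
The other patterns: stems whose last vowel is 'a' repeat the first consonant+vowel as a prefix; stems whose last vowel is 'i' delete the last vowel and add -um; stems whose last vowel is 'e' or 'o' add the prefix ra-.
So fekuz → feerkuz.

feerkuz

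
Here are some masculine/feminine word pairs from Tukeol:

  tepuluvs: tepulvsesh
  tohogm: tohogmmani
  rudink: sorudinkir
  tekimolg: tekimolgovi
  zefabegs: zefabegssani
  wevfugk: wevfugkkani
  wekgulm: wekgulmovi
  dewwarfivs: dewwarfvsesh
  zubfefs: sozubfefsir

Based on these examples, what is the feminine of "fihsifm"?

sofihsifmir

tepuluvs and zefabegs both end in -s yet inflect differently (tepulvsesh, zefabegssani), so the final letter is not what conditions the rule; the second-to-last letter is.
"fihsifm" has second-to-last letter 'f'. The one such stem in the data (zubfefs → sozubfefsir) adds so- … -ir around the stem, so the same rule applies.
So fihsifm → sofihsifmir.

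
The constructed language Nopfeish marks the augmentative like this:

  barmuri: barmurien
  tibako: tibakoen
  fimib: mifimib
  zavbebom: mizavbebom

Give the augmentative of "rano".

ranoen

"rano" ends in a vowel. The stems ending in a vowel (barmuri → barmurien, tibako → tibakoen) add -en.
So rano → ranoen.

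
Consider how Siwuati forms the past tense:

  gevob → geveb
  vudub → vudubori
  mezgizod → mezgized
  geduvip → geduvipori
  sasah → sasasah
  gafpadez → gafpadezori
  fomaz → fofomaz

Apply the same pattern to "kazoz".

kazez

fomaz and gafpadez both end in -z yet inflect differently (fofomaz, gafpadezori), so the final letter is not what conditions the rule; the last vowel is.
"kazoz" has last vowel 'o'. The stems whose last vowel is 'o' (gevob → geveb, mezgizod → mezgized) change the last vowel to 'e'.
The other patterns: stems whose last vowel is 'a' repeat the first consonant+vowel as a prefix; stems whose last vowel is 'e', 'i' or 'u' add -ori.
So kazoz → kazez.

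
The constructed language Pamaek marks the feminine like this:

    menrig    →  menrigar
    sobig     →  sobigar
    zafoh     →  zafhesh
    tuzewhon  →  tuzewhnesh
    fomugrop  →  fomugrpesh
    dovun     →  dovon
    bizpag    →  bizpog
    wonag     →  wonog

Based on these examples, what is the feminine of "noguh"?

tuzewhon and dovun both end in -n yet inflect differently (tuzewhnesh, dovon), so the final letter is not what conditions the rule; the last vowel is.
"noguh" has last vowel 'u'. The one such stem in the data (dovun → dovon) changes the last vowel to 'o' (as do bizpag, wonag), so the same rule applies.
So noguh → nogoh.

nogoh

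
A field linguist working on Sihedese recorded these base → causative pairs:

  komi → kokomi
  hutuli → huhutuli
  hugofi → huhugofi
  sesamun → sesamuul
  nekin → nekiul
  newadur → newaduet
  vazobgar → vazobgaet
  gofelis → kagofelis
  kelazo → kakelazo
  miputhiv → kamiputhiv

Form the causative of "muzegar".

muzegaet

"muzegar" ends in -r. The stems ending in -r (newadur → newaduet, vazobgar → vazobgaet) drop the final letter and add -et.
The other patterns: stems ending in -i repeat the first consonant+vowel as a prefix; stems ending in -n drop the final letter and add -ul; stems ending in -o, -s or -v add the prefix ka-.
So muzegar → muzegaet.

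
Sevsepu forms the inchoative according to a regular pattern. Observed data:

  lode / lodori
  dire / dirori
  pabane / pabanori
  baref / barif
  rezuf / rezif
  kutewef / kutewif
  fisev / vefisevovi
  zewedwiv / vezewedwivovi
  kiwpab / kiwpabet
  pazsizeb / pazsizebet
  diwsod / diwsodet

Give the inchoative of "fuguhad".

fuguhadet

lode and baref both have last vowel 'e' yet inflect differently (lodori, barif), so the last vowel is not what conditions the rule; the final letter is.
"fuguhad" ends in -d. The one such stem in the data (diwsod → diwsodet) adds -et, so the same rule applies.
So fuguhad → fuguhadet.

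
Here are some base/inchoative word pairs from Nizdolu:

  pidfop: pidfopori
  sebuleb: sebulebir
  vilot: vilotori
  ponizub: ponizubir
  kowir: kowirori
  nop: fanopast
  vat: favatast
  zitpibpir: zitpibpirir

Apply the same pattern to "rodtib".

vat and vilot both end in -t yet inflect differently (favatast, vilotori), so the final letter is not what conditions the rule; the number of vowels is.
"rodtib" has 2 vowels. The stems with 2 vowels (kowir → kowirori, vilot → vilotori, pidfop → pidfopori) add -ori.
The other patterns: stems with 1 vowel add fa- … -ast around the stem; stems with 3 vowels add -ir.
So rodtib → rodtibori.

rodtibori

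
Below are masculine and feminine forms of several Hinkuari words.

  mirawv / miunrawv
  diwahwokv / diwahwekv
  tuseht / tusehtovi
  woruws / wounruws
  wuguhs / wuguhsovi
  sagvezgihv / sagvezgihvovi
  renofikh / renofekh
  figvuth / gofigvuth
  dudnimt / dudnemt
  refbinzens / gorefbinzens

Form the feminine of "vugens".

woruws and wuguhs both end in -s yet inflect differently (wounruws, wuguhsovi), so the final letter is not what conditions the rule; the second-to-last letter is.
"vugens" has second-to-last letter 'n'. The one such stem in the data (refbinzens → gorefbinzens) adds the prefix go-, so the same rule applies.
So vugens → govugens.

govugens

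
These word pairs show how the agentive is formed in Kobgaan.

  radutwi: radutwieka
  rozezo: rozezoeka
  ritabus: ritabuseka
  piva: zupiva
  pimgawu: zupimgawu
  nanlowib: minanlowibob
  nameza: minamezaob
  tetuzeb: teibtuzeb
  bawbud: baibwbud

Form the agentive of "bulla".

buiblla

"bulla" begins with b-. The one such stem in the data (bawbud → baibwbud) inserts -ib- after the first vowel (as does tetuzeb), so the same rule applies.
The other patterns: stems beginning with r- add -eka; stems beginning with p- add the prefix zu-; stems beginning with n- add mi- … -ob around the stem.
So bulla → buiblla.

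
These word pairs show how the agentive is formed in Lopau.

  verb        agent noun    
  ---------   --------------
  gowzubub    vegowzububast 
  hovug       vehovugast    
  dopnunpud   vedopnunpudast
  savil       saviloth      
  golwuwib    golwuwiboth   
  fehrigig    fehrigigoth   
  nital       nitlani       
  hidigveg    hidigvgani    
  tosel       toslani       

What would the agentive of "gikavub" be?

vegikavubast

gowzubub and golwuwib both end in -b yet inflect differently (vegowzububast, golwuwiboth), so the final letter is not what conditions the rule; the last vowel is.
"gikavub" has last vowel 'u'. The stems whose last vowel is 'u' (gowzubub → vegowzububast, hovug → vehovugast, dopnunpud → vedopnunpudast) add ve- … -ast around the stem.
So gikavub → vegikavubast.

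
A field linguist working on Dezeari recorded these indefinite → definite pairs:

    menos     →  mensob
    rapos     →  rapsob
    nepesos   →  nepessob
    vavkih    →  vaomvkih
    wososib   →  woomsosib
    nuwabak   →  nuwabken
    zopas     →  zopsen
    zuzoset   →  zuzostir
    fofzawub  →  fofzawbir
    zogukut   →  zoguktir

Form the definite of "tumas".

menos and zopas both end in -s yet inflect differently (mensob, zopsen), so the final letter is not what conditions the rule; the last vowel is.
"tumas" has last vowel 'a'. The stems whose last vowel is 'a' (nuwabak → nuwabken, zopas → zopsen) delete the last vowel and add -en.
So tumas → tumsen.

tumsen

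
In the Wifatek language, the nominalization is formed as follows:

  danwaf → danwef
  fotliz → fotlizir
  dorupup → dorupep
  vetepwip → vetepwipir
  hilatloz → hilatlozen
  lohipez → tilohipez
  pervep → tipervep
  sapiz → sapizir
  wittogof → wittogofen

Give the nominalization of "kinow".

fotliz and hilatloz both end in -z yet inflect differently (fotlizir, hilatlozen), so the final letter is not what conditions the rule; the last vowel is.
"kinow" has last vowel 'o'. The stems whose last vowel is 'o' (wittogof → wittogofen, hilatloz → hilatlozen) add -en.
So kinow → kinowen.

kinowen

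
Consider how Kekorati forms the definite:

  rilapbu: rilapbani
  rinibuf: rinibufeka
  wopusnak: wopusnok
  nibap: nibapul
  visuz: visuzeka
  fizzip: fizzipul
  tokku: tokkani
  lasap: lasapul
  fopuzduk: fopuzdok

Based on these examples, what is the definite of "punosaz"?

lasap and wopusnak both have last vowel 'a' yet inflect differently (lasapul, wopusnok), so the last vowel is not what conditions the rule; the final letter is.
"punosaz" ends in -z. The one such stem in the data (visuz → visuzeka) adds -eka, so the same rule applies.
So punosaz → punosazeka.

punosazeka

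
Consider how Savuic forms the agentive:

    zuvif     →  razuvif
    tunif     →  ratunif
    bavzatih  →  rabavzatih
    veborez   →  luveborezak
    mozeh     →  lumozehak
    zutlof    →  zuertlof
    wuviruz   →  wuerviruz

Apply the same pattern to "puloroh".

puerloroh

bavzatih and mozeh both end in -h yet inflect differently (rabavzatih, lumozehak), so the final letter is not what conditions the rule; the last vowel is.
"puloroh" has last vowel 'o'. The one such stem in the data (zutlof → zuertlof) inserts -er- after the first vowel (as does wuviruz), so the same rule applies.
The other patterns: stems whose last vowel is 'i' add the prefix ra-; stems whose last vowel is 'e' add lu- … -ak around the stem.
So puloroh → puerloroh.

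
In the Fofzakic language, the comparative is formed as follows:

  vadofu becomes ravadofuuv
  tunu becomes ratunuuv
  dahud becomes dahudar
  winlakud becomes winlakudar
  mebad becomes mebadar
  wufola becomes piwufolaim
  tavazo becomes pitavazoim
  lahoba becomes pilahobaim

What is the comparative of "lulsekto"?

vadofu and dahud both have last vowel 'u' yet inflect differently (ravadofuuv, dahudar), so the last vowel is not what conditions the rule; the final letter is.
"lulsekto" ends in -o. The one such stem in the data (tavazo → pitavazoim) adds pi- … -im around the stem, so the same rule applies.
So lulsekto → pilulsektoim.

pilulsektoim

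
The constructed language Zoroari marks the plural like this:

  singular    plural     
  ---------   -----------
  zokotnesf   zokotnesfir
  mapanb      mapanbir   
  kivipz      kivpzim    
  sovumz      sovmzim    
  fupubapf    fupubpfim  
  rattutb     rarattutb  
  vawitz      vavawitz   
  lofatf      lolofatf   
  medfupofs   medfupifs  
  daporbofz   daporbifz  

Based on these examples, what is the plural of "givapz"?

givpzim

"givapz" has second-to-last letter 'p'. The stems whose second-to-last letter is 'p' (kivipz → kivpzim, fupubapf → fupubpfim) delete the last vowel and add -im.
The other patterns: stems whose second-to-last letter is 'n' or 's' add -ir; stems whose second-to-last letter is 't' repeat the first consonant+vowel as a prefix; stems whose second-to-last letter is 'f' change the last vowel to 'i'.
So givapz → givpzim.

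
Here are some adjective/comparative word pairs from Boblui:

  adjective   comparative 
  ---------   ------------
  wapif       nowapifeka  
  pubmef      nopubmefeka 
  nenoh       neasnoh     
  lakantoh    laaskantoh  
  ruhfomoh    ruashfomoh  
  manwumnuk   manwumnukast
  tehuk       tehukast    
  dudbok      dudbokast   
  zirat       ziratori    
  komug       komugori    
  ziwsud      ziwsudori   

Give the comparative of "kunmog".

nenoh and dudbok both have last vowel 'o' yet inflect differently (neasnoh, dudbokast), so the last vowel is not what conditions the rule; the final letter is.
"kunmog" ends in -g. The one such stem in the data (komug → komugori) adds -ori, so the same rule applies.
So kunmog → kunmogori.

kunmogori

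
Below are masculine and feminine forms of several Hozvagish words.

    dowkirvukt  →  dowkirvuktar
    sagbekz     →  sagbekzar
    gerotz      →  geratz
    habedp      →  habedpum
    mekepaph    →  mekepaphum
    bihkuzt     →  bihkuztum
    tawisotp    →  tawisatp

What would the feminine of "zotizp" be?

sagbekz and gerotz both end in -z yet inflect differently (sagbekzar, geratz), so the final letter is not what conditions the rule; the second-to-last letter is.
"zotizp" has second-to-last letter 'z'. The one such stem in the data (bihkuzt → bihkuztum) adds -um, so the same rule applies.
So zotizp → zotizpum.

zotizpum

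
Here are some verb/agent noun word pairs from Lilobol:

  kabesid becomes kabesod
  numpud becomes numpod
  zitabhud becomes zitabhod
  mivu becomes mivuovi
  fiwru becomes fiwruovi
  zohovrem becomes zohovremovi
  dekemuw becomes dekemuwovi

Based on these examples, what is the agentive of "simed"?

simod

numpud and mivu both have last vowel 'u' yet inflect differently (numpod, mivuovi), so the last vowel is not what conditions the rule; the final letter is.
"simed" ends in -d. The stems ending in -d (kabesid → kabesod, numpud → numpod, zitabhud → zitabhod) change the last vowel to 'o'.
So simed → simod.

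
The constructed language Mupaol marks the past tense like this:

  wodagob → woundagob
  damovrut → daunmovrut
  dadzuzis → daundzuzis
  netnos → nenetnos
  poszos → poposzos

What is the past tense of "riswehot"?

riunswehot

"riswehot" has 3 vowels. The stems with 3 vowels (wodagob → woundagob, damovrut → daunmovrut, dadzuzis → daundzuzis) insert -un- after the first vowel.
So riswehot → riunswehot.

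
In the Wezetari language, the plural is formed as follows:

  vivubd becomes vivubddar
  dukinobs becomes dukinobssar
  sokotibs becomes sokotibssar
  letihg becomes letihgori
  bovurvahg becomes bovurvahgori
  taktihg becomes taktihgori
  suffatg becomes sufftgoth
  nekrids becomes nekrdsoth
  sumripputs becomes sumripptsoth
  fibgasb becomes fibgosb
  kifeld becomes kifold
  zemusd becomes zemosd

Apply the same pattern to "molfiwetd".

molfiwtdoth

letihg and suffatg both end in -g yet inflect differently (letihgori, sufftgoth), so the final letter is not what conditions the rule; the second-to-last letter is.
"molfiwetd" has second-to-last letter 't'. The stems whose second-to-last letter is 't' (suffatg → sufftgoth, sumripputs → sumripptsoth) delete the last vowel and add -oth.
The other patterns: stems whose second-to-last letter is 'b' double the final consonant and add -ar; stems whose second-to-last letter is 'h' add -ori; stems whose second-to-last letter is 'l' or 's' change the last vowel to 'o'.
So molfiwetd → molfiwtdoth.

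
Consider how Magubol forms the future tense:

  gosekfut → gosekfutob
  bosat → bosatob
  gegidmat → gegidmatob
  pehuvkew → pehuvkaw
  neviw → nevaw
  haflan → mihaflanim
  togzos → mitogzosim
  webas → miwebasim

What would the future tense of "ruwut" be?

ruwutob

"ruwut" ends in -t. The stems ending in -t (gosekfut → gosekfutob, bosat → bosatob, gegidmat → gegidmatob) add -ob.
So ruwut → ruwutob.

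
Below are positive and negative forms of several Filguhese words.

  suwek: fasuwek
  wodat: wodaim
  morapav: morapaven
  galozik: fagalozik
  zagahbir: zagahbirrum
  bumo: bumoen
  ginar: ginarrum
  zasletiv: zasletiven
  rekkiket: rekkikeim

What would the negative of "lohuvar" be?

lohuvarrum

wodat and ginar both have last vowel 'a' yet inflect differently (wodaim, ginarrum), so the last vowel is not what conditions the rule; the final letter is.
"lohuvar" ends in -r. The stems ending in -r (ginar → ginarrum, zagahbir → zagahbirrum) double the final consonant and add -um.
The other patterns: stems ending in -t drop the final letter and add -im; stems ending in -k add the prefix fa-; stems ending in -o or -v add -en.
So lohuvar → lohuvarrum.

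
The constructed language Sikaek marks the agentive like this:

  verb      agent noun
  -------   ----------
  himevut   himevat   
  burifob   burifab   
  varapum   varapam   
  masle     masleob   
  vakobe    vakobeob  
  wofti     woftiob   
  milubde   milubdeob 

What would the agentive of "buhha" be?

buhhaob

vakobe and varapum both begin with v- yet inflect differently (vakobeob, varapam), so the first letter is not what conditions the rule; whether the stem ends in a vowel or a consonant is.
"buhha" ends in a vowel. The stems ending in a vowel (masle → masleob, milubde → milubdeob, wofti → woftiob) add -ob.
The other pattern: stems ending in a consonant change the last vowel to 'a'.
So buhha → buhhaob.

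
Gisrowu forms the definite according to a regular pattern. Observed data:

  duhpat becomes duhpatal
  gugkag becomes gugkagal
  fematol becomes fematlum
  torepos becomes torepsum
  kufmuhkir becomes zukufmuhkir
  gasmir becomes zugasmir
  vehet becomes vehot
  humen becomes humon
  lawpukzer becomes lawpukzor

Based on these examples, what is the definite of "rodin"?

zurodin

duhpat and vehet both end in -t yet inflect differently (duhpatal, vehot), so the final letter is not what conditions the rule; the last vowel is.
"rodin" has last vowel 'i'. The stems whose last vowel is 'i' (kufmuhkir → zukufmuhkir, gasmir → zugasmir) add the prefix zu-.
The other patterns: stems whose last vowel is 'a' add -al; stems whose last vowel is 'o' delete the last vowel and add -um; stems whose last vowel is 'e' change the last vowel to 'o'.
So rodin → zurodin.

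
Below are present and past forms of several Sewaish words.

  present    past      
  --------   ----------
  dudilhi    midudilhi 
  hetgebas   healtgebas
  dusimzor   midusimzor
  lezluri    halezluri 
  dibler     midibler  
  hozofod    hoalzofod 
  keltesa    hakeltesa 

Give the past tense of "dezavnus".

"dezavnus" begins with d-. The stems beginning with d- (dudilhi → midudilhi, dibler → midibler, dusimzor → midusimzor) add the prefix mi-.
The other patterns: stems beginning with h- insert -al- after the first vowel; stems beginning with k- or l- add the prefix ha-.
So dezavnus → midezavnus.

midezavnus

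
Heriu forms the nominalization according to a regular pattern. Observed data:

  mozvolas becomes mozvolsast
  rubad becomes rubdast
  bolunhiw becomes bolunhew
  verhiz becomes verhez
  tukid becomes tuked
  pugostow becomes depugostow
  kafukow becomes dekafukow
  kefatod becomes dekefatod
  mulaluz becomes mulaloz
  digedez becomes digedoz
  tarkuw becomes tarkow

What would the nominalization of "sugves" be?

sugvos

rubad and tukid both end in -d yet inflect differently (rubdast, tuked), so the final letter is not what conditions the rule; the last vowel is.
"sugves" has last vowel 'e'. The one such stem in the data (digedez → digedoz) changes the last vowel to 'o' (as do mulaluz, tarkuw), so the same rule applies.
So sugves → sugvos.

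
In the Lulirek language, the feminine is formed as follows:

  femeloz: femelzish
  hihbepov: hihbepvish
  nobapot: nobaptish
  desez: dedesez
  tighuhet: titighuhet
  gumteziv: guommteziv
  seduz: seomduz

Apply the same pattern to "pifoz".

femeloz and desez both end in -z yet inflect differently (femelzish, dedesez), so the final letter is not what conditions the rule; the last vowel is.
"pifoz" has last vowel 'o'. The stems whose last vowel is 'o' (femeloz → femelzish, hihbepov → hihbepvish, nobapot → nobaptish) delete the last vowel and add -ish.
So pifoz → pifzish.

pifzish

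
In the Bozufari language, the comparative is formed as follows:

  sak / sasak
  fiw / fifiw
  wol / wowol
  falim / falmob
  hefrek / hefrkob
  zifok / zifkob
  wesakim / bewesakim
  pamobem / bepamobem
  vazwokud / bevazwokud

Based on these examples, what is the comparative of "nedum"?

sak and hefrek both end in -k yet inflect differently (sasak, hefrkob), so the final letter is not what conditions the rule; the number of vowels is.
"nedum" has 2 vowels. The stems with 2 vowels (falim → falmob, hefrek → hefrkob, zifok → zifkob) delete the last vowel and add -ob.
The other patterns: stems with 1 vowel repeat the first consonant+vowel as a prefix; stems with 3 vowels add the prefix be-.
So nedum → nedmob.

nedmob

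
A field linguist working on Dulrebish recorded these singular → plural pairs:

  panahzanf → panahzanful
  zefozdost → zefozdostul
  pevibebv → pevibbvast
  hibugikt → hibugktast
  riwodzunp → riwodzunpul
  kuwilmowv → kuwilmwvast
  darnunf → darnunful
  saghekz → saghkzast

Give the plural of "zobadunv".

zobadunvul

"zobadunv" has second-to-last letter 'n'. The stems whose second-to-last letter is 'n' (darnunf → darnunful, panahzanf → panahzanful, riwodzunp → riwodzunpul) add -ul.
The other pattern: stems whose second-to-last letter is 'b', 'k' or 'w' delete the last vowel and add -ast.
So zobadunv → zobadunvul.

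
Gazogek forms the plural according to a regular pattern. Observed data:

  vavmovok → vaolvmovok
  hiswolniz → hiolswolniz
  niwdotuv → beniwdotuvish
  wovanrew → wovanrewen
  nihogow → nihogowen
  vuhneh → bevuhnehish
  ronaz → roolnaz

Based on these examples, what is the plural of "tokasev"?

betokasevish

wovanrew and vuhneh both have last vowel 'e' yet inflect differently (wovanrewen, bevuhnehish), so the last vowel is not what conditions the rule; the final letter is.
"tokasev" ends in -v. The one such stem in the data (niwdotuv → beniwdotuvish) adds be- … -ish around the stem, so the same rule applies.
So tokasev → betokasevish.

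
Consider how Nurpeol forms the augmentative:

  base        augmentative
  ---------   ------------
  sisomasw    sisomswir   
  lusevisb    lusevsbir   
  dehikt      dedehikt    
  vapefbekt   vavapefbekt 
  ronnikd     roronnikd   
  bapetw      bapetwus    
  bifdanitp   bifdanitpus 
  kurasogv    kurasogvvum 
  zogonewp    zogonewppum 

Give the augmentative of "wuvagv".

wuvagvvum

"wuvagv" has second-to-last letter 'g'. The one such stem in the data (kurasogv → kurasogvvum) doubles the final consonant and adds -um (as does zogonewp), so the same rule applies.
So wuvagv → wuvagvvum.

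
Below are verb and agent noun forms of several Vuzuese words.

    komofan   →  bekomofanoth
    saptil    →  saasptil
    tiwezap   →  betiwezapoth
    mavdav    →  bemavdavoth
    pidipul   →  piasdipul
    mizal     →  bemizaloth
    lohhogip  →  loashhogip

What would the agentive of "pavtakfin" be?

mizal and pidipul both end in -l yet inflect differently (bemizaloth, piasdipul), so the final letter is not what conditions the rule; the last vowel is.
"pavtakfin" has last vowel 'i'. The stems whose last vowel is 'i' (lohhogip → loashhogip, saptil → saasptil) insert -as- after the first vowel.
So pavtakfin → paasvtakfin.

paasvtakfin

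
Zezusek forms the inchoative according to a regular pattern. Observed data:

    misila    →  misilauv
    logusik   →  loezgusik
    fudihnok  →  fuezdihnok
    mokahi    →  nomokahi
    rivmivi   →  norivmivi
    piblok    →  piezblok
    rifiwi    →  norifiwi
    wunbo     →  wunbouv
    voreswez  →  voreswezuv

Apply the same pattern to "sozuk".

logusik and rifiwi both have last vowel 'i' yet inflect differently (loezgusik, norifiwi), so the last vowel is not what conditions the rule; the final letter is.
"sozuk" ends in -k. The stems ending in -k (piblok → piezblok, fudihnok → fuezdihnok, logusik → loezgusik) insert -ez- after the first vowel.
So sozuk → soezzuk.

soezzuk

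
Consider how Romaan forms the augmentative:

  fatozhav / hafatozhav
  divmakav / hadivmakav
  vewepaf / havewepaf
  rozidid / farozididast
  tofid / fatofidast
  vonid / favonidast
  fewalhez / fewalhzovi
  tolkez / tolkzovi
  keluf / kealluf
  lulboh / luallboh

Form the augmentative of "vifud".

vialfud

vewepaf and keluf both end in -f yet inflect differently (havewepaf, kealluf), so the final letter is not what conditions the rule; the last vowel is.
"vifud" has last vowel 'u'. The one such stem in the data (keluf → kealluf) inserts -al- after the first vowel (as does lulboh), so the same rule applies.
The other patterns: stems whose last vowel is 'a' add the prefix ha-; stems whose last vowel is 'i' add fa- … -ast around the stem; stems whose last vowel is 'e' delete the last vowel and add -ovi.
So vifud → vialfud.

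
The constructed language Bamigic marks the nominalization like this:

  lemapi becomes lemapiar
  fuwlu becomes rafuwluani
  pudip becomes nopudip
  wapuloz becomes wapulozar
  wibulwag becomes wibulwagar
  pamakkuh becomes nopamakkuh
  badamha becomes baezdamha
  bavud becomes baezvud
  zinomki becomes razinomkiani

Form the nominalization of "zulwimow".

razulwimowani

zinomki and lemapi both end in -i yet inflect differently (razinomkiani, lemapiar), so the final letter is not what conditions the rule; the first letter is.
"zulwimow" begins with z-. The one such stem in the data (zinomki → razinomkiani) adds ra- … -ani around the stem, so the same rule applies.
The other patterns: stems beginning with b- insert -ez- after the first vowel; stems beginning with p- add the prefix no-; stems beginning with l- or w- add -ar.
So zulwimow → razulwimowani.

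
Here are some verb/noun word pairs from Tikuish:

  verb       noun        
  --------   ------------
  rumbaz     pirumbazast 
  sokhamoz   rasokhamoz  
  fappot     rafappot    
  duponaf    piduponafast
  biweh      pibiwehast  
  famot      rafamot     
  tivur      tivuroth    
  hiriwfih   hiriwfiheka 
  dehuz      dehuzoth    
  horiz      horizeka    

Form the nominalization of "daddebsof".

"daddebsof" has last vowel 'o'. The stems whose last vowel is 'o' (famot → rafamot, fappot → rafappot, sokhamoz → rasokhamoz) add the prefix ra-.
So daddebsof → radaddebsof.

radaddebsof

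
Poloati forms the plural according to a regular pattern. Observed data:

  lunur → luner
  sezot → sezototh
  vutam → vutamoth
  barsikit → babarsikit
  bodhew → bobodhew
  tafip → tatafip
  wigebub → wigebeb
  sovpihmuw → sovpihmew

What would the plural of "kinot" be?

sezot and barsikit both end in -t yet inflect differently (sezototh, babarsikit), so the final letter is not what conditions the rule; the last vowel is.
"kinot" has last vowel 'o'. The one such stem in the data (sezot → sezototh) adds -oth, so the same rule applies.
The other patterns: stems whose last vowel is 'u' change the last vowel to 'e'; stems whose last vowel is 'e' or 'i' repeat the first consonant+vowel as a prefix.
So kinot → kinototh.

kinototh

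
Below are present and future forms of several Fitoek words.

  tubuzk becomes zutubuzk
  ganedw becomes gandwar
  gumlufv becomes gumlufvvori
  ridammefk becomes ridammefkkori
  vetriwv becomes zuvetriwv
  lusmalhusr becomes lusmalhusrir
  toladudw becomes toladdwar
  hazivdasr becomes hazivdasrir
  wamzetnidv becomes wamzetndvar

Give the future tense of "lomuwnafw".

lomuwnafwwori

wamzetnidv and gumlufv both end in -v yet inflect differently (wamzetndvar, gumlufvvori), so the final letter is not what conditions the rule; the second-to-last letter is.
"lomuwnafw" has second-to-last letter 'f'. The stems whose second-to-last letter is 'f' (ridammefk → ridammefkkori, gumlufv → gumlufvvori) double the final consonant and add -ori.
So lomuwnafw → lomuwnafwwori.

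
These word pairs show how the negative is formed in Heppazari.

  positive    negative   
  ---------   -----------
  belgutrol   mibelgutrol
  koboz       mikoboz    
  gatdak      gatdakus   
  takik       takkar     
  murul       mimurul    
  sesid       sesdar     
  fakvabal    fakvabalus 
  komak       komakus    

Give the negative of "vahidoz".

komak and takik both end in -k yet inflect differently (komakus, takkar), so the final letter is not what conditions the rule; the last vowel is.
"vahidoz" has last vowel 'o'. The stems whose last vowel is 'o' (koboz → mikoboz, belgutrol → mibelgutrol) add the prefix mi-.
The other patterns: stems whose last vowel is 'a' add -us; stems whose last vowel is 'i' delete the last vowel and add -ar.
So vahidoz → mivahidoz.

mivahidoz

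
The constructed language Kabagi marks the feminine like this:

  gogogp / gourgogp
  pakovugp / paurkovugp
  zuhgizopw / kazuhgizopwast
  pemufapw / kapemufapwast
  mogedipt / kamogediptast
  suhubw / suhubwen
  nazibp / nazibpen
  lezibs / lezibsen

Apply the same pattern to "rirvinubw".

zuhgizopw and suhubw both end in -w yet inflect differently (kazuhgizopwast, suhubwen), so the final letter is not what conditions the rule; the second-to-last letter is.
"rirvinubw" has second-to-last letter 'b'. The stems whose second-to-last letter is 'b' (suhubw → suhubwen, nazibp → nazibpen, lezibs → lezibsen) add -en.
So rirvinubw → rirvinubwen.

rirvinubwen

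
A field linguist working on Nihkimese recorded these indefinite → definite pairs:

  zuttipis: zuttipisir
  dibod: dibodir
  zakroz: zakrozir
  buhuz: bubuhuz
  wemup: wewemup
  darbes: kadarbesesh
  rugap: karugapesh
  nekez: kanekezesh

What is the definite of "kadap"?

zakroz and buhuz both end in -z yet inflect differently (zakrozir, bubuhuz), so the final letter is not what conditions the rule; the last vowel is.
"kadap" has last vowel 'a'. The one such stem in the data (rugap → karugapesh) adds ka- … -esh around the stem, so the same rule applies.
So kadap → kakadapesh.

kakadapesh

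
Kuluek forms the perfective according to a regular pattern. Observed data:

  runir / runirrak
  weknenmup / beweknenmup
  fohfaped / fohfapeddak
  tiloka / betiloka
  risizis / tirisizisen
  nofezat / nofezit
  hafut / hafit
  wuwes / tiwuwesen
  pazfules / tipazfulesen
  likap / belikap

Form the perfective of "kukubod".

kukuboddak

"kukubod" ends in -d. The one such stem in the data (fohfaped → fohfapeddak) doubles the final consonant and adds -ak (as does runir), so the same rule applies.
The other patterns: stems ending in -s add ti- … -en around the stem; stems ending in -t change the last vowel to 'i'; stems ending in -a or -p add the prefix be-.
So kukubod → kukuboddak.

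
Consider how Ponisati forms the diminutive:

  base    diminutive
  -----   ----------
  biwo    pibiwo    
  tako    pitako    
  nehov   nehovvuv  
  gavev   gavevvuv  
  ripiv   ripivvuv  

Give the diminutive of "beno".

pibeno

biwo and nehov both have last vowel 'o' yet inflect differently (pibiwo, nehovvuv), so the last vowel is not what conditions the rule; the final letter is.
"beno" ends in -o. The stems ending in -o (biwo → pibiwo, tako → pitako) add the prefix pi-.
The other pattern: stems ending in -v double the final consonant and add -uv.
So beno → pibeno.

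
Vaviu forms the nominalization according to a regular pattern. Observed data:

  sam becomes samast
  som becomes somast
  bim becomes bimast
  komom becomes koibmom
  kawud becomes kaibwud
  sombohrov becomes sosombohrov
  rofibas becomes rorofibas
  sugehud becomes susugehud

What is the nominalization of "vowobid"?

sam and komom both end in -m yet inflect differently (samast, koibmom), so the final letter is not what conditions the rule; the number of vowels is.
"vowobid" has 3 vowels. The stems with 3 vowels (sombohrov → sosombohrov, rofibas → rorofibas, sugehud → susugehud) repeat the first consonant+vowel as a prefix.
The other patterns: stems with 1 vowel add -ast; stems with 2 vowels insert -ib- after the first vowel.
So vowobid → vovowobid.

vovowobid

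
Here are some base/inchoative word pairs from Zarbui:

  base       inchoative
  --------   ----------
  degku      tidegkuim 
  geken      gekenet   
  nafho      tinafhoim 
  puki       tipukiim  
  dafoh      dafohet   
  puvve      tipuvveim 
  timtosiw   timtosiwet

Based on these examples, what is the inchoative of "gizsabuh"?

geken and puvve both have last vowel 'e' yet inflect differently (gekenet, tipuvveim), so the last vowel is not what conditions the rule; whether the stem ends in a vowel or a consonant is.
"gizsabuh" ends in a consonant. The stems ending in a consonant (timtosiw → timtosiwet, dafoh → dafohet, geken → gekenet) add -et.
So gizsabuh → gizsabuhet.

gizsabuhet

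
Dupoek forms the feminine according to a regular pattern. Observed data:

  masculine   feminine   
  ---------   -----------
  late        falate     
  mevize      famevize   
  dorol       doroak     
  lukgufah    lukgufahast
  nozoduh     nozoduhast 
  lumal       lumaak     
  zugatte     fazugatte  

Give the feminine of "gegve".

lumal and lukgufah both have last vowel 'a' yet inflect differently (lumaak, lukgufahast), so the last vowel is not what conditions the rule; the final letter is.
"gegve" ends in -e. The stems ending in -e (mevize → famevize, late → falate, zugatte → fazugatte) add the prefix fa-.
So gegve → fagegve.

fagegve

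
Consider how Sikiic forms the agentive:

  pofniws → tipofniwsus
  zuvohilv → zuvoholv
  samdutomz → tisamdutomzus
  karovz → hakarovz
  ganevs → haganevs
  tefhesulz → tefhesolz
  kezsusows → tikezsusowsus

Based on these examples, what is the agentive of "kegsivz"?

karovz and tefhesulz both end in -z yet inflect differently (hakarovz, tefhesolz), so the final letter is not what conditions the rule; the second-to-last letter is.
"kegsivz" has second-to-last letter 'v'. The stems whose second-to-last letter is 'v' (ganevs → haganevs, karovz → hakarovz) add the prefix ha-.
The other patterns: stems whose second-to-last letter is 'l' change the last vowel to 'o'; stems whose second-to-last letter is 'm' or 'w' add ti- … -us around the stem.
So kegsivz → hakegsivz.

hakegsivz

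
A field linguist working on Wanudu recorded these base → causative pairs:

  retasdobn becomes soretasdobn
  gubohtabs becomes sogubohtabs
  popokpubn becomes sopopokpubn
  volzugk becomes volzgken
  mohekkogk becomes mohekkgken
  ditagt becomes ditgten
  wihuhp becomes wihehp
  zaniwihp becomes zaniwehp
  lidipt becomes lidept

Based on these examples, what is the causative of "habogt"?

habgten

ditagt and lidipt both end in -t yet inflect differently (ditgten, lidept), so the final letter is not what conditions the rule; the second-to-last letter is.
"habogt" has second-to-last letter 'g'. The stems whose second-to-last letter is 'g' (volzugk → volzgken, mohekkogk → mohekkgken, ditagt → ditgten) delete the last vowel and add -en.
The other patterns: stems whose second-to-last letter is 'b' add the prefix so-; stems whose second-to-last letter is 'h' or 'p' change the last vowel to 'e'.
So habogt → habgten.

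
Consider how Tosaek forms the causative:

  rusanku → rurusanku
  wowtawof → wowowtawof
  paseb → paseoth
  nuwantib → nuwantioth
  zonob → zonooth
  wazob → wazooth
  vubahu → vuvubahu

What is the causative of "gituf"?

wazob and wowtawof both have last vowel 'o' yet inflect differently (wazooth, wowowtawof), so the last vowel is not what conditions the rule; the final letter is.
"gituf" ends in -f. The one such stem in the data (wowtawof → wowowtawof) repeats the first consonant+vowel as a prefix (as do rusanku, vubahu), so the same rule applies.
So gituf → gigituf.

gigituf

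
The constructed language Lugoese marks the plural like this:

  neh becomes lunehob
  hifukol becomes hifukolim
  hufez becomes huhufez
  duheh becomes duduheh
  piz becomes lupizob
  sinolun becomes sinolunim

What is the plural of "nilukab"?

neh and duheh both end in -h yet inflect differently (lunehob, duduheh), so the final letter is not what conditions the rule; the number of vowels is.
"nilukab" has 3 vowels. The stems with 3 vowels (hifukol → hifukolim, sinolun → sinolunim) add -im.
The other patterns: stems with 1 vowel add lu- … -ob around the stem; stems with 2 vowels repeat the first consonant+vowel as a prefix.
So nilukab → nilukabim.

nilukabim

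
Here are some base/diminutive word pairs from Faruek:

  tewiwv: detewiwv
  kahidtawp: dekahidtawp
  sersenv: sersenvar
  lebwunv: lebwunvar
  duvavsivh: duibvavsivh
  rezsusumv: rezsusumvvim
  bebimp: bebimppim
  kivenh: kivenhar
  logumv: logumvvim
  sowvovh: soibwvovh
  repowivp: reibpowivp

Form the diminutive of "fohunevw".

foibhunevw

repowivp and bebimp both end in -p yet inflect differently (reibpowivp, bebimppim), so the final letter is not what conditions the rule; the second-to-last letter is.
"fohunevw" has second-to-last letter 'v'. The stems whose second-to-last letter is 'v' (duvavsivh → duibvavsivh, repowivp → reibpowivp, sowvovh → soibwvovh) insert -ib- after the first vowel.
So fohunevw → foibhunevw.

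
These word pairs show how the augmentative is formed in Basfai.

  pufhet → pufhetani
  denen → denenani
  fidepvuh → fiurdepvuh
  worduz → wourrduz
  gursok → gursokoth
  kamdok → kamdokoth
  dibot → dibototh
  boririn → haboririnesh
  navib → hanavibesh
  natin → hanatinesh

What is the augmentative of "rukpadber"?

rukpadberani

pufhet and dibot both end in -t yet inflect differently (pufhetani, dibototh), so the final letter is not what conditions the rule; the last vowel is.
"rukpadber" has last vowel 'e'. The stems whose last vowel is 'e' (pufhet → pufhetani, denen → denenani) add -ani.
So rukpadber → rukpadberani.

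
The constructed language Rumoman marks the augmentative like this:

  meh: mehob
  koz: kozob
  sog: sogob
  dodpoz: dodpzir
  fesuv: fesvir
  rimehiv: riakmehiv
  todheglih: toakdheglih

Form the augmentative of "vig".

vigob

"vig" has 1 vowel. The stems with 1 vowel (meh → mehob, koz → kozob, sog → sogob) add -ob.
The other patterns: stems with 2 vowels delete the last vowel and add -ir; stems with 3 vowels insert -ak- after the first vowel.
So vig → vigob.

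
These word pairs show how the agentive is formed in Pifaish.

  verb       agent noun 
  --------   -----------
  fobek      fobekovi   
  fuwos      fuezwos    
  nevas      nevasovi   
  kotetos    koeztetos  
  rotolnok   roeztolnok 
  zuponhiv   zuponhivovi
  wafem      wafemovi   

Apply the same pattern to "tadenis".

"tadenis" has last vowel 'i'. The one such stem in the data (zuponhiv → zuponhivovi) adds -ovi, so the same rule applies.
The other pattern: stems whose last vowel is 'o' insert -ez- after the first vowel.
So tadenis → tadenisovi.

tadenisovi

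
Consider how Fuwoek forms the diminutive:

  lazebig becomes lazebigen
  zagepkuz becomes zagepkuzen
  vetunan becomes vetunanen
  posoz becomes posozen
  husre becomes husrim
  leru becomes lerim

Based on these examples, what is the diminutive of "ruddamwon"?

"ruddamwon" ends in a consonant. The stems ending in a consonant (lazebig → lazebigen, zagepkuz → zagepkuzen, vetunan → vetunanen) add -en.
So ruddamwon → ruddamwonen.

ruddamwonen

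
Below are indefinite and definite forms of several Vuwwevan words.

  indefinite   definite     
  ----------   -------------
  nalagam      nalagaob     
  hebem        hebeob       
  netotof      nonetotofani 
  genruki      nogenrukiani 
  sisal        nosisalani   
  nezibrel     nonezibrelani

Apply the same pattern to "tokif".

"tokif" ends in -f. The one such stem in the data (netotof → nonetotofani) adds no- … -ani around the stem, so the same rule applies.
The other pattern: stems ending in -m drop the final letter and add -ob.
So tokif → notokifani.

notokifani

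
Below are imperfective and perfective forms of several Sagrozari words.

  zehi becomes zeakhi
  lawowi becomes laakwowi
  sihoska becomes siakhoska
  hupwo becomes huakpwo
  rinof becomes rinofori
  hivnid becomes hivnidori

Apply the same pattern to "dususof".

"dususof" ends in a consonant. The stems ending in a consonant (rinof → rinofori, hivnid → hivnidori) add -ori.
The other pattern: stems ending in a vowel insert -ak- after the first vowel.
So dususof → dususofori.

dususofori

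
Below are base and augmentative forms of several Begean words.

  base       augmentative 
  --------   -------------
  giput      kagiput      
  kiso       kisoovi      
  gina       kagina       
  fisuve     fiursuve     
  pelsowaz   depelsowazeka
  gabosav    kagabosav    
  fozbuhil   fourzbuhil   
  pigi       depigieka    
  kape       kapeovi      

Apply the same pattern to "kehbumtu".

"kehbumtu" begins with k-. The stems beginning with k- (kape → kapeovi, kiso → kisoovi) add -ovi.
So kehbumtu → kehbumtuovi.

kehbumtuovi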